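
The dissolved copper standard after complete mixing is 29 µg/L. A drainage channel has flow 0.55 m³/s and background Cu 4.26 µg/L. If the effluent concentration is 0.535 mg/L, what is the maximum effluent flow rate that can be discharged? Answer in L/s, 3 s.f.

26.9 L/s

4.26 µg/L = 0.00426 mg/L.
29 µg/L = 0.029 mg/L.
Mass balance at complete mixing: C_std·(Q_w + Q_r) = Q_w·C_e + Q_r·C_b.
Rearranging, Q_w = Q_r·(C_std − C_b)/(C_e − C_std) = 0.55·(0.029 − 0.00426) / (0.535 − 0.029) = 0.02689 m³/s.
= 26.89 L/s.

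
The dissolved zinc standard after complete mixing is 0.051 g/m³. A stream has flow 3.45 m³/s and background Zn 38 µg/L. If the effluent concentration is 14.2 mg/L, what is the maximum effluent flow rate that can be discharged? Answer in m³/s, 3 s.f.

38 µg/L = 0.038 mg/L.
Mass balance at complete mixing: C_std·(Q_w + Q_r) = Q_w·C_e + Q_r·C_b.
Rearranging, Q_w = Q_r·(C_std − C_b)/(C_e − C_std) = 3.45·(0.051 − 0.038) / (14.2 − 0.051) = 0.00317 m³/s.

0.00317 m³/s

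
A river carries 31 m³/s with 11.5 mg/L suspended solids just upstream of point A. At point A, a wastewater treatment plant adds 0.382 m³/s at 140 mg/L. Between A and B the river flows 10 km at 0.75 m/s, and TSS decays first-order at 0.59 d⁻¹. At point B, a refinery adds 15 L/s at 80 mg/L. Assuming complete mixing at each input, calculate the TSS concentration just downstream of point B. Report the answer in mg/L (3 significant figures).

12.0 mg/L

After input A: C = (31·11.5 + 0.382·140) / 31.38 = 13.06 mg/L.
Over the 10 km reach to input B (t = 1.333e+04 s = 0.1543 d), decay gives C = 13.06·exp(−0.59·0.1543) = 11.93 mg/L.
15 L/s = 0.015 m³/s.
After input B: C = (31.38·11.93 + 0.015·80) / 31.4 = 11.96 mg/L.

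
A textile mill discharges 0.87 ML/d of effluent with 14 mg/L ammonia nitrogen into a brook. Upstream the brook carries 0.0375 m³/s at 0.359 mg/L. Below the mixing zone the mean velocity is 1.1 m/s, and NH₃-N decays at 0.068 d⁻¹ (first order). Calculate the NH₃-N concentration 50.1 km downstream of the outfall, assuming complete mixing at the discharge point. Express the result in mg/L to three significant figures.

0.87 ML/d = 0.01007 m³/s.
After complete mixing, C₀ = (0.01007·14 + 0.0375·0.359) / 0.04757 = 3.247 mg/L.
Travel time t = 5.01e+04 m / 1.1 m/s = 4.555e+04 s = 0.5271 d.
C = 3.247·exp(−0.068·0.5271) = 3.247·0.9648 = 3.132 mg/L.

3.13 mg/L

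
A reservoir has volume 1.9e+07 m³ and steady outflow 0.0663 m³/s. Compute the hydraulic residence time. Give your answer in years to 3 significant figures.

Q = 0.0663 m³/s × 3.156e+07 s/yr = 2.092e+06 m³/yr.
Hydraulic residence time τ = V/Q = 1.9e+07/2.092e+06 = 9.081 yr.

9.08 yr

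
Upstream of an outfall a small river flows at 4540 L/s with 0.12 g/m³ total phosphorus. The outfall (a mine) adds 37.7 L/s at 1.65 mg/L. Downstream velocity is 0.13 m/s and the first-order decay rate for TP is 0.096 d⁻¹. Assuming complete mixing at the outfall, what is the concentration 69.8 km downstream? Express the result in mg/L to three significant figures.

37.7 L/s = 0.0377 m³/s.
4540 L/s = 4.54 m³/s.
After complete mixing, C₀ = (0.0377·1.65 + 4.54·0.12) / 4.578 = 0.1326 mg/L.
Travel time t = 6.98e+04 m / 0.13 m/s = 5.369e+05 s = 6.214 d.
C = 0.1326·exp(−0.096·6.214) = 0.1326·0.5507 = 0.07302 mg/L.

0.0730 mg/L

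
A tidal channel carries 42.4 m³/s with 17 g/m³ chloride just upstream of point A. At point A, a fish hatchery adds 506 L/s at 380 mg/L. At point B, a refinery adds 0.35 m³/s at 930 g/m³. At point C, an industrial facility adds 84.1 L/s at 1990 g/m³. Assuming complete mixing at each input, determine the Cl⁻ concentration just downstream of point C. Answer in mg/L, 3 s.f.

32.4 mg/L

506 L/s = 0.506 m³/s.
After input A: C = (42.4·17 + 0.506·380) / 42.91 = 21.28 mg/L.
After input B: C = (42.91·21.28 + 0.35·930) / 43.26 = 28.63 mg/L.
84.1 L/s = 0.0841 m³/s.
After input C: C = (43.26·28.63 + 0.0841·1990) / 43.34 = 32.44 mg/L.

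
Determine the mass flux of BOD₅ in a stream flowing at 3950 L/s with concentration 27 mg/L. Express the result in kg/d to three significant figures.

3950 L/s = 3.95 m³/s.
Mass flux = Q·C = 3.95 m³/s × 27 g/m³ = 106.7 g/s.
= 106.7 g/s × 86.4 = 9215 kg/d.

9210 kg/d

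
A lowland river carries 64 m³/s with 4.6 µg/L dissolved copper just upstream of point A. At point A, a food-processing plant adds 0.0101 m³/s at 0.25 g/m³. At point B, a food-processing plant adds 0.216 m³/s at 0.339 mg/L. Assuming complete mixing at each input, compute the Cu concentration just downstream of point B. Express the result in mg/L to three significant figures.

4.6 µg/L = 0.0046 mg/L.
After input A: C = (64·0.0046 + 0.0101·0.25) / 64.01 = 0.004639 mg/L.
After input B: C = (64.01·0.004639 + 0.216·0.339) / 64.23 = 0.005763 mg/L.

0.00576 mg/L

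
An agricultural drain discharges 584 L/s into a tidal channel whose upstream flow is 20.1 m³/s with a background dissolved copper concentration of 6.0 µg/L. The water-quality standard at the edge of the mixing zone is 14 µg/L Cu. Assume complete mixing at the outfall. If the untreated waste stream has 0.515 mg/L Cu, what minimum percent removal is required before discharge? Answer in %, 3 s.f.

584 L/s = 0.584 m³/s.
6.0 µg/L = 0.006 mg/L.
14 µg/L = 0.014 mg/L.
Mass balance: 0.014·20.68 = 0.584·Cₑ + 20.1·0.006.
Cₑ = (0.2896 − 0.1206) / 0.584 = 0.2893 mg/L.
Required removal = 1 − 0.2893/0.515 = 43.82 %.

43.8 %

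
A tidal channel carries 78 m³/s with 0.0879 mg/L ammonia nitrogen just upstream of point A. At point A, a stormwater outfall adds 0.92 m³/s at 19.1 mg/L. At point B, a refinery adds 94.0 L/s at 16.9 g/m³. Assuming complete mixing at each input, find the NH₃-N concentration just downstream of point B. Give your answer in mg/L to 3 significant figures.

0.329 mg/L

After input A: C = (78·0.0879 + 0.92·19.1) / 78.92 = 0.3095 mg/L.
94.0 L/s = 0.094 m³/s.
After input B: C = (78.92·0.3095 + 0.094·16.9) / 79.01 = 0.3293 mg/L.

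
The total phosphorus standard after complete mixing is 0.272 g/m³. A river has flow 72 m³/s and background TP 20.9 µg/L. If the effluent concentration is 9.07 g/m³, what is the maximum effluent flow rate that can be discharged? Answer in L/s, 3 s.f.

2050 L/s

20.9 µg/L = 0.0209 mg/L.
Mass balance at complete mixing: C_std·(Q_w + Q_r) = Q_w·C_e + Q_r·C_b.
Rearranging, Q_w = Q_r·(C_std − C_b)/(C_e − C_std) = 72·(0.272 − 0.0209) / (9.07 − 0.272) = 2.055 m³/s.
= 2055 L/s.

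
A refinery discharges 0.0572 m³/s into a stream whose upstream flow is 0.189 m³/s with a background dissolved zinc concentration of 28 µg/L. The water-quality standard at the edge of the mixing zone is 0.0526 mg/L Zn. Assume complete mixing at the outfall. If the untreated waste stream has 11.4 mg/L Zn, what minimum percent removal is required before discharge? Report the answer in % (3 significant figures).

28 µg/L = 0.028 mg/L.
Mass balance: 0.0526·0.2462 = 0.0572·Cₑ + 0.189·0.028.
Cₑ = (0.01295 − 0.005292) / 0.0572 = 0.1339 mg/L.
Required removal = 1 − 0.1339/11.4 = 98.83 %.

98.8 %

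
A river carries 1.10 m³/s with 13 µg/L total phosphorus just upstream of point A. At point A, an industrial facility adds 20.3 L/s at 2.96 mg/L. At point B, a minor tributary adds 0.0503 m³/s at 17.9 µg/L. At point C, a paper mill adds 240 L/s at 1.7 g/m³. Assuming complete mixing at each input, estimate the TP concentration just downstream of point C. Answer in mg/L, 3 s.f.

0.343 mg/L

13 µg/L = 0.013 mg/L.
20.3 L/s = 0.0203 m³/s.
After input A: C = (1.1·0.013 + 0.0203·2.96) / 1.12 = 0.0664 mg/L.
17.9 µg/L = 0.0179 mg/L.
After input B: C = (1.12·0.0664 + 0.0503·0.0179) / 1.171 = 0.06432 mg/L.
240 L/s = 0.24 m³/s.
After input C: C = (1.171·0.06432 + 0.24·1.7) / 1.411 = 0.3426 mg/L.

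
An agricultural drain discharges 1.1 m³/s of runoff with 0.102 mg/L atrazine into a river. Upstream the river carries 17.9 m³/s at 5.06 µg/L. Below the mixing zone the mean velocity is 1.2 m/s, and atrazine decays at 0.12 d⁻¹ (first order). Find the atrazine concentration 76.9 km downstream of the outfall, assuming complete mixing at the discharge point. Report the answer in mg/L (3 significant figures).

0.00976 mg/L

5.06 µg/L = 0.00506 mg/L.
After complete mixing, C₀ = (1.1·0.102 + 17.9·0.00506) / 19 = 0.01067 mg/L.
Travel time t = 7.69e+04 m / 1.2 m/s = 6.408e+04 s = 0.7417 d.
C = 0.01067·exp(−0.12·0.7417) = 0.01067·0.9148 = 0.009763 mg/L.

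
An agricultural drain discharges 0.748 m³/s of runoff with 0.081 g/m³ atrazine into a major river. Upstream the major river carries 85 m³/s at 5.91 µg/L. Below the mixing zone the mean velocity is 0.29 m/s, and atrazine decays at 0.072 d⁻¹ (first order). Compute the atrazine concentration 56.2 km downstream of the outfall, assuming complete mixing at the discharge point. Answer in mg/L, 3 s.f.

5.91 µg/L = 0.00591 mg/L.
After complete mixing, C₀ = (0.748·0.081 + 85·0.00591) / 85.75 = 0.006565 mg/L.
Travel time t = 5.62e+04 m / 0.29 m/s = 1.938e+05 s = 2.243 d.
C = 0.006565·exp(−0.072·2.243) = 0.006565·0.8509 = 0.005586 mg/L.

0.00559 mg/L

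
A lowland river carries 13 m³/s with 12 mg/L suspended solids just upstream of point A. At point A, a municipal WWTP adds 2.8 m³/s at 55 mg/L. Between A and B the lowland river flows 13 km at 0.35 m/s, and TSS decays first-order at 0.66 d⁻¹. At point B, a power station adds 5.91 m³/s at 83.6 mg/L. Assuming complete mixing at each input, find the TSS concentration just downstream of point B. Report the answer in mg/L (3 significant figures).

After input A: C = (13·12 + 2.8·55) / 15.8 = 19.62 mg/L.
Over the 13 km reach to input B (t = 3.714e+04 s = 0.4299 d), decay gives C = 19.62·exp(−0.66·0.4299) = 14.77 mg/L.
After input B: C = (15.8·14.77 + 5.91·83.6) / 21.71 = 33.51 mg/L.

33.5 mg/L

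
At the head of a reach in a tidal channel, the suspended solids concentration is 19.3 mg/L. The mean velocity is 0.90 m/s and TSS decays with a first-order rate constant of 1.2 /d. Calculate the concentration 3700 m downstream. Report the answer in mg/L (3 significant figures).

18.2 mg/L

Travel time t = 3700 m / 0.90 m/s = 3700/0.90 = 4111 s = 0.04758 d.
First-order decay: C = 19.3·exp(−1.2·0.04758) = 19.3·0.9445 = 18.23 mg/L.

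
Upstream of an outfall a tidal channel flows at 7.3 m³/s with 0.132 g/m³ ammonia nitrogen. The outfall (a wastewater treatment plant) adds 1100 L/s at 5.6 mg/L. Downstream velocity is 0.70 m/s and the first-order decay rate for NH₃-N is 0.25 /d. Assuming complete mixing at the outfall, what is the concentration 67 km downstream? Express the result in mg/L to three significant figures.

0.643 mg/L

1100 L/s = 1.1 m³/s.
After complete mixing, C₀ = (1.1·5.6 + 7.3·0.132) / 8.4 = 0.848 mg/L.
Travel time t = 6.7e+04 m / 0.70 m/s = 9.571e+04 s = 1.108 d.
C = 0.848·exp(−0.25·1.108) = 0.848·0.7581 = 0.6429 mg/L.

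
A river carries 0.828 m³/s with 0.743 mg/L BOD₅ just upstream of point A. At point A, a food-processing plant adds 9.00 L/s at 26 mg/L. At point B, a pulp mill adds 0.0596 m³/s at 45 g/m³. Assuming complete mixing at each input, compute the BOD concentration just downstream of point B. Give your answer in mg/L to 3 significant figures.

9.00 L/s = 0.009 m³/s.
After input A: C = (0.828·0.743 + 0.009·26) / 0.837 = 1.015 mg/L.
After input B: C = (0.837·1.015 + 0.0596·45) / 0.8966 = 3.938 mg/L.

3.94 mg/L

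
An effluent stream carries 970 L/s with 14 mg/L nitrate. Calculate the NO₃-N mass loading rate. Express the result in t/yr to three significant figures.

970 L/s = 0.97 m³/s.
Mass flux = Q·C = 0.97 m³/s × 14 g/m³ = 13.58 g/s.
= 13.58 g/s × 31.56 = 428.6 t/yr.

429 t/yr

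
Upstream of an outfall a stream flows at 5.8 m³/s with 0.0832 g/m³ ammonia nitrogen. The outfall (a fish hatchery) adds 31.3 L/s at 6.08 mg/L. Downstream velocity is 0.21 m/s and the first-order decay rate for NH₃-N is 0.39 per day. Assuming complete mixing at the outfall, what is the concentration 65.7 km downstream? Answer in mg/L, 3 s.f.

0.0281 mg/L

31.3 L/s = 0.0313 m³/s.
After complete mixing, C₀ = (0.0313·6.08 + 5.8·0.0832) / 5.831 = 0.1154 mg/L.
Travel time t = 6.57e+04 m / 0.21 m/s = 3.129e+05 s = 3.621 d.
C = 0.1154·exp(−0.39·3.621) = 0.1154·0.2436 = 0.02811 mg/L.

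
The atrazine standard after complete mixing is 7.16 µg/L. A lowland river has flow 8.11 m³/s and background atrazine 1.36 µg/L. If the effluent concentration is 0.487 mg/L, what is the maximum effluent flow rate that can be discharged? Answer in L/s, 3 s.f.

98.0 L/s

1.36 µg/L = 0.00136 mg/L.
7.16 µg/L = 0.00716 mg/L.
Mass balance at complete mixing: C_std·(Q_w + Q_r) = Q_w·C_e + Q_r·C_b.
Rearranging, Q_w = Q_r·(C_std − C_b)/(C_e − C_std) = 8.11·(0.00716 − 0.00136) / (0.487 − 0.00716) = 0.09803 m³/s.
= 98.03 L/s.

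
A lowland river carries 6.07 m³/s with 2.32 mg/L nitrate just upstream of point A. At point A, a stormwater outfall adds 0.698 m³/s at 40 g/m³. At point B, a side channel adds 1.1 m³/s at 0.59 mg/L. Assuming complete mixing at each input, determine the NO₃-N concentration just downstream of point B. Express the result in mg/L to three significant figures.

After input A: C = (6.07·2.32 + 0.698·40) / 6.768 = 6.206 mg/L.
After input B: C = (6.768·6.206 + 1.1·0.59) / 7.868 = 5.421 mg/L.

5.42 mg/L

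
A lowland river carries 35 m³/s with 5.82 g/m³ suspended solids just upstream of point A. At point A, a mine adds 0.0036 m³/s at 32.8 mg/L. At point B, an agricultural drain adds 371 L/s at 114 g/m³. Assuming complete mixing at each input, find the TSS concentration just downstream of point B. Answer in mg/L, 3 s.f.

After input A: C = (35·5.82 + 0.0036·32.8) / 35 = 5.823 mg/L.
371 L/s = 0.371 m³/s.
After input B: C = (35·5.823 + 0.371·114) / 35.37 = 6.957 mg/L.

6.96 mg/L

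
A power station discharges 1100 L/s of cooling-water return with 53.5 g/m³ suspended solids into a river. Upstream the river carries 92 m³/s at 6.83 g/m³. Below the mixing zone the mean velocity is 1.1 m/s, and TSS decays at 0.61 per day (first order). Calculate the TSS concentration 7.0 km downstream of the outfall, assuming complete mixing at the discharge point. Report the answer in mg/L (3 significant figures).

7.06 mg/L

1100 L/s = 1.1 m³/s.
After complete mixing, C₀ = (1.1·53.5 + 92·6.83) / 93.1 = 7.381 mg/L.
Travel time t = 7000 m / 1.1 m/s = 6364 s = 0.07365 d.
C = 7.381·exp(−0.61·0.07365) = 7.381·0.9561 = 7.057 mg/L.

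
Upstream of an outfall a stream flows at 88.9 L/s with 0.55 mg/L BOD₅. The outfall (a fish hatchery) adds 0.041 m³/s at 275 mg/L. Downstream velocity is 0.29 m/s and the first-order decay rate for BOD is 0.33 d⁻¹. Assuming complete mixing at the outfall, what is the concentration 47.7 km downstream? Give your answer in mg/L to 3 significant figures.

46.5 mg/L

88.9 L/s = 0.0889 m³/s.
After complete mixing, C₀ = (0.041·275 + 0.0889·0.55) / 0.1299 = 87.17 mg/L.
Travel time t = 4.77e+04 m / 0.29 m/s = 1.645e+05 s = 1.904 d.
C = 87.17·exp(−0.33·1.904) = 87.17·0.5335 = 46.51 mg/L.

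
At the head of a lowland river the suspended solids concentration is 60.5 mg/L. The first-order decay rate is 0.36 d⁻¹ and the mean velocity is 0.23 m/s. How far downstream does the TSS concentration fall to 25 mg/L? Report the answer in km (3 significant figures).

From C = C₀·e^(−kt), t = ln(C₀/C)/k = ln(60.5/25)/0.36 = 0.8838/0.36 = 2.455 d.
Distance = v·t = 0.23 m/s × 2.121e+05 s = 4.878e+04 m = 48.78 km.

48.8 km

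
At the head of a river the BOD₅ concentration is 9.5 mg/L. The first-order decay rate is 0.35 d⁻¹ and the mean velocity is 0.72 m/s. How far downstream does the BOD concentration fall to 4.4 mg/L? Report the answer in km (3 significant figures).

137 km

From C = C₀·e^(−kt), t = ln(C₀/C)/k = ln(9.5/4.4)/0.35 = 0.7697/0.35 = 2.199 d.
Distance = v·t = 0.72 m/s × 1.9e+05 s = 1.368e+05 m = 136.8 km.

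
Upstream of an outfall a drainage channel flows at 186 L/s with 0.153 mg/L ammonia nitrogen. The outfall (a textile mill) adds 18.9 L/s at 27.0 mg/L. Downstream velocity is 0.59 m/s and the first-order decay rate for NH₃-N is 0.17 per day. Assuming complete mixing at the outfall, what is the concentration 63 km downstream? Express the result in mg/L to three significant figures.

2.13 mg/L

18.9 L/s = 0.0189 m³/s.
186 L/s = 0.186 m³/s.
After complete mixing, C₀ = (0.0189·27 + 0.186·0.153) / 0.2049 = 2.629 mg/L.
Travel time t = 6.3e+04 m / 0.59 m/s = 1.068e+05 s = 1.236 d.
C = 2.629·exp(−0.17·1.236) = 2.629·0.8105 = 2.131 mg/L.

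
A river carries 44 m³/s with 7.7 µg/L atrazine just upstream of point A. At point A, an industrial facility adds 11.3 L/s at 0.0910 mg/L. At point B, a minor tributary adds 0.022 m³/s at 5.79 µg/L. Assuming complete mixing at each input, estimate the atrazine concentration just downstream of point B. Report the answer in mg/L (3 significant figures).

0.00772 mg/L

7.7 µg/L = 0.0077 mg/L.
11.3 L/s = 0.0113 m³/s.
After input A: C = (44·0.0077 + 0.0113·0.091) / 44.01 = 0.007721 mg/L.
5.79 µg/L = 0.00579 mg/L.
After input B: C = (44.01·0.007721 + 0.022·0.00579) / 44.03 = 0.00772 mg/L.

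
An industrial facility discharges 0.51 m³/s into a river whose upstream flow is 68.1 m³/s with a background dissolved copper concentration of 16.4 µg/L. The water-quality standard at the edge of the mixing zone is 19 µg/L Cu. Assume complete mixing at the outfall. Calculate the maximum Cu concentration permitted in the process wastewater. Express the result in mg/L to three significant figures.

16.4 µg/L = 0.0164 mg/L.
19 µg/L = 0.019 mg/L.
Mass balance: 0.019·68.61 = 0.51·Cₑ + 68.1·0.0164.
Cₑ = (1.304 − 1.117) / 0.51 = 0.3662 mg/L.

0.366 mg/L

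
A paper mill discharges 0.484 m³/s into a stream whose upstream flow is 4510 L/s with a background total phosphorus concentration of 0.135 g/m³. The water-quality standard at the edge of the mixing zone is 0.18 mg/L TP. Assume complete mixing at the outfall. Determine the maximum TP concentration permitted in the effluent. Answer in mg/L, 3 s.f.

0.599 mg/L

4510 L/s = 4.51 m³/s.
Mass balance: 0.18·4.994 = 0.484·Cₑ + 4.51·0.135.
Cₑ = (0.8989 − 0.6089) / 0.484 = 0.5993 mg/L.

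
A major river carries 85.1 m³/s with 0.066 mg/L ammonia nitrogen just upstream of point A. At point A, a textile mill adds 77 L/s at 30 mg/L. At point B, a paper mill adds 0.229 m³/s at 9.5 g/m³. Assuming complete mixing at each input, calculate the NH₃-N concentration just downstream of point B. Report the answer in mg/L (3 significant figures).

77 L/s = 0.077 m³/s.
After input A: C = (85.1·0.066 + 0.077·30) / 85.18 = 0.09306 mg/L.
After input B: C = (85.18·0.09306 + 0.229·9.5) / 85.41 = 0.1183 mg/L.

0.118 mg/L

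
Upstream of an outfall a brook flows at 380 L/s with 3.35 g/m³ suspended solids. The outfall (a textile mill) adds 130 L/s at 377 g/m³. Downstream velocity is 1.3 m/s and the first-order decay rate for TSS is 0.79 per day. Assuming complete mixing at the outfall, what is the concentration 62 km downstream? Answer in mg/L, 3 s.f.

63.7 mg/L

130 L/s = 0.13 m³/s.
380 L/s = 0.38 m³/s.
After complete mixing, C₀ = (0.13·377 + 0.38·3.35) / 0.51 = 98.59 mg/L.
Travel time t = 6.2e+04 m / 1.3 m/s = 4.769e+04 s = 0.552 d.
C = 98.59·exp(−0.79·0.552) = 98.59·0.6466 = 63.75 mg/L.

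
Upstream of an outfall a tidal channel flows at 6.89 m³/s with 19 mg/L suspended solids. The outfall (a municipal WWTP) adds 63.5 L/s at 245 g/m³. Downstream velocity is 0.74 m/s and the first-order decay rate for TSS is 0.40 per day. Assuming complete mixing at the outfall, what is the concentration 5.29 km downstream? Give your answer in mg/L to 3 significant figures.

63.5 L/s = 0.0635 m³/s.
After complete mixing, C₀ = (0.0635·245 + 6.89·19) / 6.954 = 21.06 mg/L.
Travel time t = 5290 m / 0.74 m/s = 7149 s = 0.08274 d.
C = 21.06·exp(−0.40·0.08274) = 21.06·0.9674 = 20.38 mg/L.

20.4 mg/L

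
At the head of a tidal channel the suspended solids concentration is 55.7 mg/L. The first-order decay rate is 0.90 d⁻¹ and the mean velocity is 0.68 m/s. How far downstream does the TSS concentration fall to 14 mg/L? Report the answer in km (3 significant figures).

90.1 km

From C = C₀·e^(−kt), t = ln(C₀/C)/k = ln(55.7/14)/0.90 = 1.381/0.90 = 1.534 d.
Distance = v·t = 0.68 m/s × 1.326e+05 s = 9.015e+04 m = 90.15 km.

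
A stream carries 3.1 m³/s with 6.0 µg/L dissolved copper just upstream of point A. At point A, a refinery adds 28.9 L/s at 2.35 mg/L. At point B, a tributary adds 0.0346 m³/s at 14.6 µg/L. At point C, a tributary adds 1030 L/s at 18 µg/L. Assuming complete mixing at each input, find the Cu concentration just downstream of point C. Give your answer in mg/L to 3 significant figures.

0.0252 mg/L

6.0 µg/L = 0.006 mg/L.
28.9 L/s = 0.0289 m³/s.
After input A: C = (3.1·0.006 + 0.0289·2.35) / 3.129 = 0.02765 mg/L.
14.6 µg/L = 0.0146 mg/L.
After input B: C = (3.129·0.02765 + 0.0346·0.0146) / 3.164 = 0.02751 mg/L.
1030 L/s = 1.03 m³/s.
18 µg/L = 0.018 mg/L.
After input C: C = (3.164·0.02751 + 1.03·0.018) / 4.194 = 0.02517 mg/L.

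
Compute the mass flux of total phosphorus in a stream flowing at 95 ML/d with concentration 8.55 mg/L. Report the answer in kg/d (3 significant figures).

812 kg/d

95 ML/d = 1.1 m³/s.
Mass flux = Q·C = 1.1 m³/s × 8.55 g/m³ = 9.401 g/s.
= 9.401 g/s × 86.4 = 812.2 kg/d.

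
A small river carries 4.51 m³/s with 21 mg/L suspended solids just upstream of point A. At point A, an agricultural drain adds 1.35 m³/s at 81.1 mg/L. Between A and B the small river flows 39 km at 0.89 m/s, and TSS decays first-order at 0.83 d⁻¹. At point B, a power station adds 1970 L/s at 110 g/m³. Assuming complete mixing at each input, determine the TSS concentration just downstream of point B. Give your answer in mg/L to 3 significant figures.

After input A: C = (4.51·21 + 1.35·81.1) / 5.86 = 34.85 mg/L.
Over the 39 km reach to input B (t = 4.382e+04 s = 0.5072 d), decay gives C = 34.85·exp(−0.83·0.5072) = 22.87 mg/L.
1970 L/s = 1.97 m³/s.
After input B: C = (5.86·22.87 + 1.97·110) / 7.83 = 44.79 mg/L.

44.8 mg/L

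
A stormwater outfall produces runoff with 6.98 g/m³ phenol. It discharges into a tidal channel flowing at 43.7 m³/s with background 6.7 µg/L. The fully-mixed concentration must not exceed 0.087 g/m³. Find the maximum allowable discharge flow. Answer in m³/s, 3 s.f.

0.509 m³/s

6.7 µg/L = 0.0067 mg/L.
Mass balance at complete mixing: C_std·(Q_w + Q_r) = Q_w·C_e + Q_r·C_b.
Rearranging, Q_w = Q_r·(C_std − C_b)/(C_e − C_std) = 43.7·(0.087 − 0.0067) / (6.98 − 0.087) = 0.5091 m³/s.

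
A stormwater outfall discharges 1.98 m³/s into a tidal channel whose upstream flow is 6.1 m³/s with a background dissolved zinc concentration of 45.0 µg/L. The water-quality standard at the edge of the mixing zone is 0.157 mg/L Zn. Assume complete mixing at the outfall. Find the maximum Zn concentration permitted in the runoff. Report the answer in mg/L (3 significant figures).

45.0 µg/L = 0.045 mg/L.
Mass balance: 0.157·8.08 = 1.98·Cₑ + 6.1·0.045.
Cₑ = (1.269 − 0.2745) / 1.98 = 0.5021 mg/L.

0.502 mg/L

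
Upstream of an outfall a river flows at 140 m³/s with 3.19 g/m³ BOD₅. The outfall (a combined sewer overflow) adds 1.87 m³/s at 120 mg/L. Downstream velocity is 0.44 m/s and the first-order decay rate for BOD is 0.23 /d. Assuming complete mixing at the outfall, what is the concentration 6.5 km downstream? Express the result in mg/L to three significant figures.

After complete mixing, C₀ = (1.87·120 + 140·3.19) / 141.9 = 4.73 mg/L.
Travel time t = 6500 m / 0.44 m/s = 1.477e+04 s = 0.171 d.
C = 4.73·exp(−0.23·0.171) = 4.73·0.9614 = 4.547 mg/L.

4.55 mg/L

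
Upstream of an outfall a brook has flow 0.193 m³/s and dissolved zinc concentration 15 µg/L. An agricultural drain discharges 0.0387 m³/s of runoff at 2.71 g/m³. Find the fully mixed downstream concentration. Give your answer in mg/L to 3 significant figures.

0.465 mg/L

15 µg/L = 0.015 mg/L.
By mass balance at complete mixing, C = (0.0387·2.71 + 0.193·0.015) / (0.0387 + 0.193) = 0.1078/0.2317 = 0.4651 mg/L.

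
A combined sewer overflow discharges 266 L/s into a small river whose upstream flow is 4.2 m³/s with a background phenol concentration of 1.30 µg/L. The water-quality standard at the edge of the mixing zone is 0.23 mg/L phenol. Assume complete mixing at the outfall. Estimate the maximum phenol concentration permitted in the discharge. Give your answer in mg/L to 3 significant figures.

266 L/s = 0.266 m³/s.
1.30 µg/L = 0.0013 mg/L.
Mass balance: 0.23·4.466 = 0.266·Cₑ + 4.2·0.0013.
Cₑ = (1.027 − 0.00546) / 0.266 = 3.841 mg/L.

3.84 mg/L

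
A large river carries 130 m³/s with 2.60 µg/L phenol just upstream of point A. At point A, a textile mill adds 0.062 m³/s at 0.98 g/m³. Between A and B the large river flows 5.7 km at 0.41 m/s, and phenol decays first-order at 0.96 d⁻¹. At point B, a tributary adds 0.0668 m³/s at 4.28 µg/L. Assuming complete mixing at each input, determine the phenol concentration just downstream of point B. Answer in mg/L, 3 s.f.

0.00263 mg/L

2.60 µg/L = 0.0026 mg/L.
After input A: C = (130·0.0026 + 0.062·0.98) / 130.1 = 0.003066 mg/L.
Over the 5.7 km reach to input B (t = 1.39e+04 s = 0.1609 d), decay gives C = 0.003066·exp(−0.96·0.1609) = 0.002627 mg/L.
4.28 µg/L = 0.00428 mg/L.
After input B: C = (130.1·0.002627 + 0.0668·0.00428) / 130.1 = 0.002628 mg/L.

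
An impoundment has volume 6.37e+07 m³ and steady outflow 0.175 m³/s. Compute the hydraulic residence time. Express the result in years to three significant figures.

11.5 yr

Q = 0.175 m³/s × 3.156e+07 s/yr = 5.523e+06 m³/yr.
Hydraulic residence time τ = V/Q = 6.37e+07/5.523e+06 = 11.53 yr.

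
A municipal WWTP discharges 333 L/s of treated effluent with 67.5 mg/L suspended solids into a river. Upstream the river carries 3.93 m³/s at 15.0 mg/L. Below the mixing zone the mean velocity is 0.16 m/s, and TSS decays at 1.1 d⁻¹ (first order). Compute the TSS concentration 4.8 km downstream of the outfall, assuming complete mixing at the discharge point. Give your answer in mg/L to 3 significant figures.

333 L/s = 0.333 m³/s.
After complete mixing, C₀ = (0.333·67.5 + 3.93·15) / 4.263 = 19.1 mg/L.
Travel time t = 4800 m / 0.16 m/s = 3e+04 s = 0.3472 d.
C = 19.1·exp(−1.1·0.3472) = 19.1·0.6825 = 13.04 mg/L.

13.0 mg/L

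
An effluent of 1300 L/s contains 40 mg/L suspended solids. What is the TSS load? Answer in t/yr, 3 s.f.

1300 L/s = 1.3 m³/s.
Mass flux = Q·C = 1.3 m³/s × 40 g/m³ = 52 g/s.
= 52 g/s × 31.56 = 1641 t/yr.

1640 t/yr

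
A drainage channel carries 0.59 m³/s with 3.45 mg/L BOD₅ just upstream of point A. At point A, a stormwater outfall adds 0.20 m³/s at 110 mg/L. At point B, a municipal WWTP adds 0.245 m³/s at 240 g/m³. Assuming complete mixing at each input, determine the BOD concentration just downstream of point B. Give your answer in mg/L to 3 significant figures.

80.0 mg/L

After input A: C = (0.59·3.45 + 0.2·110) / 0.79 = 30.42 mg/L.
After input B: C = (0.79·30.42 + 0.245·240) / 1.035 = 80.03 mg/L.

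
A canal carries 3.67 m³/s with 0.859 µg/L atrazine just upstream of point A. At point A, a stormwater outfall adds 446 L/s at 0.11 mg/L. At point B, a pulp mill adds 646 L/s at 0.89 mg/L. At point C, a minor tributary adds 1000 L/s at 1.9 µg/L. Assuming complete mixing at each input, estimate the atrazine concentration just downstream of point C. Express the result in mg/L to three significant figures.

0.109 mg/L

0.859 µg/L = 0.000859 mg/L.
446 L/s = 0.446 m³/s.
After input A: C = (3.67·0.000859 + 0.446·0.11) / 4.116 = 0.01269 mg/L.
646 L/s = 0.646 m³/s.
After input B: C = (4.116·0.01269 + 0.646·0.89) / 4.762 = 0.1317 mg/L.
1000 L/s = 1 m³/s.
1.9 µg/L = 0.0019 mg/L.
After input C: C = (4.762·0.1317 + 1·0.0019) / 5.762 = 0.1092 mg/L.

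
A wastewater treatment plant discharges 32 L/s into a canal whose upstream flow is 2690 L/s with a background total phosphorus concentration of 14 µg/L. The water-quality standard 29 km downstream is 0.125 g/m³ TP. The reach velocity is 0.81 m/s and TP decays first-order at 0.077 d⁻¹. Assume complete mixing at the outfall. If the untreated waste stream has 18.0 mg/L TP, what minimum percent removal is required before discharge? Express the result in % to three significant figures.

32 L/s = 0.032 m³/s.
2690 L/s = 2.69 m³/s.
14 µg/L = 0.014 mg/L.
Travel time to the compliance point: t = 2.9e+04/0.81 = 3.58e+04 s = 0.4144 d; decay factor exp(−0.077·0.4144) = 0.9686.
So the concentration just after mixing may be at most 0.125/0.9686 = 0.1291 mg/L.
Mass balance: 0.1291·2.722 = 0.032·Cₑ + 2.69·0.014.
Cₑ = (0.3513 − 0.03766) / 0.032 = 9.801 mg/L.
Required removal = 1 − 9.801/18.0 = 45.55 %.

45.6 %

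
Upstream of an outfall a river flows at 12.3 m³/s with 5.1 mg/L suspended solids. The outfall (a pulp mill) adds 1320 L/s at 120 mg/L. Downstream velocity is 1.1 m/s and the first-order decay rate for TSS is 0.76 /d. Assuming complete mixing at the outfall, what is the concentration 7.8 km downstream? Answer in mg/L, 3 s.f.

1320 L/s = 1.32 m³/s.
After complete mixing, C₀ = (1.32·120 + 12.3·5.1) / 13.62 = 16.24 mg/L.
Travel time t = 7800 m / 1.1 m/s = 7091 s = 0.08207 d.
C = 16.24·exp(−0.76·0.08207) = 16.24·0.9395 = 15.25 mg/L.

15.3 mg/L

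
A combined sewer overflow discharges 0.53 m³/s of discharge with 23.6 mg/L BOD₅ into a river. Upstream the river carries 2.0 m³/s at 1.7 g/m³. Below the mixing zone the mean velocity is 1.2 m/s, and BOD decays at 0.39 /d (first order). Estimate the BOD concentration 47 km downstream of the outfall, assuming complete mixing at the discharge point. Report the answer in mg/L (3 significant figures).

After complete mixing, C₀ = (0.53·23.6 + 2·1.7) / 2.53 = 6.288 mg/L.
Travel time t = 4.7e+04 m / 1.2 m/s = 3.917e+04 s = 0.4533 d.
C = 6.288·exp(−0.39·0.4533) = 6.288·0.838 = 5.269 mg/L.

5.27 mg/L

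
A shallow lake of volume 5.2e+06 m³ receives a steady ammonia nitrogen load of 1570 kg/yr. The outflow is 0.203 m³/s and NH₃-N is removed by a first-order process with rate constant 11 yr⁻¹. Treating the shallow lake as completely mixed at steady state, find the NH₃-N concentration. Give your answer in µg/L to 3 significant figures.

24.7 µg/L

Outflow Q = 0.203 m³/s × 3.156e+07 s/yr = 6.406e+06 m³/yr.
Steady-state CSTR mass balance: W = Q·C + k·V·C, so C = W/(Q + kV).
Q + kV = 6.406e+06 + 11·5.2e+06 = 6.361e+07 m³/yr.
C = 1570/6.361e+07 = 2.468e-05 kg/m³ = 0.02468 mg/L = 24.68 µg/L.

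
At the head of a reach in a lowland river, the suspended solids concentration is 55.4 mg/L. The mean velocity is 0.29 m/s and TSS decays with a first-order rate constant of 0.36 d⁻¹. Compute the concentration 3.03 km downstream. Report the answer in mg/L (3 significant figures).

Travel time t = 3.03 km / 0.29 m/s = 3030/0.29 = 1.045e+04 s = 0.1209 d.
First-order decay: C = 55.4·exp(−0.36·0.1209) = 55.4·0.9574 = 53.04 mg/L.

53.0 mg/L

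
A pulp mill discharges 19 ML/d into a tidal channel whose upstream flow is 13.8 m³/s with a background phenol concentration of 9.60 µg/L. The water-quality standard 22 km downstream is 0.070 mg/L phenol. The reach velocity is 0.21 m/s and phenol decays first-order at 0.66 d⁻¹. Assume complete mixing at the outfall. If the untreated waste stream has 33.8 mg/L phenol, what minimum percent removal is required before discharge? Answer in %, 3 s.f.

19 ML/d = 0.2199 m³/s.
9.60 µg/L = 0.0096 mg/L.
Travel time to the compliance point: t = 2.2e+04/0.21 = 1.048e+05 s = 1.213 d; decay factor exp(−0.66·1.213) = 0.4492.
So the concentration just after mixing may be at most 0.07/0.4492 = 0.1558 mg/L.
Mass balance: 0.1558·14.02 = 0.2199·Cₑ + 13.8·0.0096.
Cₑ = (2.185 − 0.1325) / 0.2199 = 9.332 mg/L.
Required removal = 1 − 9.332/33.8 = 72.39 %.

72.4 %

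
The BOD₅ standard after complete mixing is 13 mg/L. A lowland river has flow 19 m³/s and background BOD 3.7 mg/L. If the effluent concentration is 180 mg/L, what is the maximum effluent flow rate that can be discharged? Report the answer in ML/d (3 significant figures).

91.4 ML/d

Mass balance at complete mixing: C_std·(Q_w + Q_r) = Q_w·C_e + Q_r·C_b.
Rearranging, Q_w = Q_r·(C_std − C_b)/(C_e − C_std) = 19·(13 − 3.7) / (180 − 13) = 1.058 m³/s.
= 91.42 ML/d.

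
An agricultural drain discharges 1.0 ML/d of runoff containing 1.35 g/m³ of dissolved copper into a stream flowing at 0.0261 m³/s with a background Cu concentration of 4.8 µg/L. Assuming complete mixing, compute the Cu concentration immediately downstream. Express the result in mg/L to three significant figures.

1.0 ML/d = 0.01157 m³/s.
4.8 µg/L = 0.0048 mg/L.
Conservation of mass across the mixing zone: C = (0.01157·1.35 + 0.0261·0.0048) / (0.01157 + 0.0261) = 0.01575/0.03767 = 0.4181 mg/L.

0.418 mg/L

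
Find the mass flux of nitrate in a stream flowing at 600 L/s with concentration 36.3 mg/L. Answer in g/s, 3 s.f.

600 L/s = 0.6 m³/s.
Mass flux = Q·C = 0.6 m³/s × 36.3 g/m³ = 21.78 g/s.

21.8 g/s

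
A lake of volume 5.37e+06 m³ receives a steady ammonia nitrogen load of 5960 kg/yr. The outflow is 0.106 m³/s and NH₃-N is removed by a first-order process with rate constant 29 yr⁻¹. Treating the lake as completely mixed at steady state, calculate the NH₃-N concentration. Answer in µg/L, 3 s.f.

37.5 µg/L

Outflow Q = 0.106 m³/s × 3.156e+07 s/yr = 3.345e+06 m³/yr.
Steady-state CSTR mass balance: W = Q·C + k·V·C, so C = W/(Q + kV).
Q + kV = 3.345e+06 + 29·5.37e+06 = 1.591e+08 m³/yr.
C = 5960/1.591e+08 = 3.747e-05 kg/m³ = 0.03747 mg/L = 37.47 µg/L.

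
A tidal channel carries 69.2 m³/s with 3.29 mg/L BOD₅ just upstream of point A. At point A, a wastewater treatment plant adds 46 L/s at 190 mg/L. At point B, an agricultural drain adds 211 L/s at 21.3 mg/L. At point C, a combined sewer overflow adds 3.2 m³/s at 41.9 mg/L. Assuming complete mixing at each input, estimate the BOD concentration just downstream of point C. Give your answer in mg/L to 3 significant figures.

5.16 mg/L

46 L/s = 0.046 m³/s.
After input A: C = (69.2·3.29 + 0.046·190) / 69.25 = 3.414 mg/L.
211 L/s = 0.211 m³/s.
After input B: C = (69.25·3.414 + 0.211·21.3) / 69.46 = 3.468 mg/L.
After input C: C = (69.46·3.468 + 3.2·41.9) / 72.66 = 5.161 mg/L.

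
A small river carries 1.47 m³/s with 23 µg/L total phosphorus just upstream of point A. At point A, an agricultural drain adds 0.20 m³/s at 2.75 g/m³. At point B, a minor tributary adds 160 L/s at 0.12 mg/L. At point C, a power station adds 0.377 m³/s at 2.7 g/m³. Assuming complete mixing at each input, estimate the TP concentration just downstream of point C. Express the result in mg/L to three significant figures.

0.734 mg/L

23 µg/L = 0.023 mg/L.
After input A: C = (1.47·0.023 + 0.2·2.75) / 1.67 = 0.3496 mg/L.
160 L/s = 0.16 m³/s.
After input B: C = (1.67·0.3496 + 0.16·0.12) / 1.83 = 0.3295 mg/L.
After input C: C = (1.83·0.3295 + 0.377·2.7) / 2.207 = 0.7344 mg/L.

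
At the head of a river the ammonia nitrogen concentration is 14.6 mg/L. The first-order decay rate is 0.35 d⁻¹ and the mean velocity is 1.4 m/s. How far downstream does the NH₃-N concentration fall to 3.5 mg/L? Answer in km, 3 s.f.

494 km

From C = C₀·e^(−kt), t = ln(C₀/C)/k = ln(14.6/3.5)/0.35 = 1.428/0.35 = 4.081 d.
Distance = v·t = 1.4 m/s × 3.526e+05 s = 4.936e+05 m = 493.6 km.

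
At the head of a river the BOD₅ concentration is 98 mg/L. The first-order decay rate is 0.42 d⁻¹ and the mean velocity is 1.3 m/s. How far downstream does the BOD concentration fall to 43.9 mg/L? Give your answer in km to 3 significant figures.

215 km

From C = C₀·e^(−kt), t = ln(C₀/C)/k = ln(98/43.9)/0.42 = 0.8031/0.42 = 1.912 d.
Distance = v·t = 1.3 m/s × 1.652e+05 s = 2.148e+05 m = 214.8 km.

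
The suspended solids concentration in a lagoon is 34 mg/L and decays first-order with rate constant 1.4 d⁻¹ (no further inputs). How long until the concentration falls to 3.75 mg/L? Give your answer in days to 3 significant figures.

1.57 d

t = ln(C₀/C)/k = ln(34/3.75)/1.4 = 2.205/1.4 = 1.575 d.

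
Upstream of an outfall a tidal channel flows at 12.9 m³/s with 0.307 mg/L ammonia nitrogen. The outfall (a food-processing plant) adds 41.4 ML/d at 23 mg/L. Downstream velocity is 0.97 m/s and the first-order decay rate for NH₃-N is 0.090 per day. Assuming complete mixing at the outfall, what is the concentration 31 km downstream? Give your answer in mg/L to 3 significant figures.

1.08 mg/L

41.4 ML/d = 0.4792 m³/s.
After complete mixing, C₀ = (0.4792·23 + 12.9·0.307) / 13.38 = 1.12 mg/L.
Travel time t = 3.1e+04 m / 0.97 m/s = 3.196e+04 s = 0.3699 d.
C = 1.12·exp(−0.090·0.3699) = 1.12·0.9673 = 1.083 mg/L.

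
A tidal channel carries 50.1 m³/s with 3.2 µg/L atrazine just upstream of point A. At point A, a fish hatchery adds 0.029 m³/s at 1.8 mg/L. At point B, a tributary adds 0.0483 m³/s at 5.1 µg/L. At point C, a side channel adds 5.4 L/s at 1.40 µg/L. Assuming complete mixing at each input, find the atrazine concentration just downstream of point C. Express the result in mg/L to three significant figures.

0.00424 mg/L

3.2 µg/L = 0.0032 mg/L.
After input A: C = (50.1·0.0032 + 0.029·1.8) / 50.13 = 0.004239 mg/L.
5.1 µg/L = 0.0051 mg/L.
After input B: C = (50.13·0.004239 + 0.0483·0.0051) / 50.18 = 0.00424 mg/L.
5.4 L/s = 0.0054 m³/s.
1.40 µg/L = 0.0014 mg/L.
After input C: C = (50.18·0.00424 + 0.0054·0.0014) / 50.18 = 0.00424 mg/L.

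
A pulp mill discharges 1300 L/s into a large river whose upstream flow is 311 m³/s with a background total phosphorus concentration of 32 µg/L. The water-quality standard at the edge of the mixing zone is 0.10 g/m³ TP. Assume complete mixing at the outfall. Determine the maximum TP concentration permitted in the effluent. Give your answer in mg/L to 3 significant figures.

16.4 mg/L

1300 L/s = 1.3 m³/s.
32 µg/L = 0.032 mg/L.
Mass balance: 0.1·312.3 = 1.3·Cₑ + 311·0.032.
Cₑ = (31.23 − 9.952) / 1.3 = 16.37 mg/L.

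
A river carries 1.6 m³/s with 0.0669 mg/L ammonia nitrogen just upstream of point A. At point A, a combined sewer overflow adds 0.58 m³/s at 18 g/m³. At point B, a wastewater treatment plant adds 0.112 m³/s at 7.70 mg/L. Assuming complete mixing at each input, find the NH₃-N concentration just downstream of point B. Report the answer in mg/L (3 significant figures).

4.98 mg/L

After input A: C = (1.6·0.0669 + 0.58·18) / 2.18 = 4.838 mg/L.
After input B: C = (2.18·4.838 + 0.112·7.7) / 2.292 = 4.978 mg/L.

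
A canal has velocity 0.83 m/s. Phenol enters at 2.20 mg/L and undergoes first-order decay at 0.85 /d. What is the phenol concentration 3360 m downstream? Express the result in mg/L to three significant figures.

Travel time t = 3360 m / 0.83 m/s = 3360/0.83 = 4048 s = 0.04685 d.
First-order decay: C = 2.20·exp(−0.85·0.04685) = 2.20·0.961 = 2.114 mg/L.

2.11 mg/L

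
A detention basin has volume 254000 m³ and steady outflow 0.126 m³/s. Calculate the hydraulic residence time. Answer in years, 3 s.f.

0.0639 yr

Q = 0.126 m³/s × 3.156e+07 s/yr = 3.976e+06 m³/yr.
Hydraulic residence time τ = V/Q = 254000/3.976e+06 = 0.06388 yr.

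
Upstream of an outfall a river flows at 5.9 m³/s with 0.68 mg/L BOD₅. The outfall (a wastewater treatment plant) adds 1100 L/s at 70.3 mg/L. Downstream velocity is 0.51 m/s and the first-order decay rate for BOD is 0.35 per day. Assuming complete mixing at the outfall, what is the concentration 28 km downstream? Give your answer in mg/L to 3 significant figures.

9.30 mg/L

1100 L/s = 1.1 m³/s.
After complete mixing, C₀ = (1.1·70.3 + 5.9·0.68) / 7 = 11.62 mg/L.
Travel time t = 2.8e+04 m / 0.51 m/s = 5.49e+04 s = 0.6354 d.
C = 11.62·exp(−0.35·0.6354) = 11.62·0.8006 = 9.303 mg/L.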